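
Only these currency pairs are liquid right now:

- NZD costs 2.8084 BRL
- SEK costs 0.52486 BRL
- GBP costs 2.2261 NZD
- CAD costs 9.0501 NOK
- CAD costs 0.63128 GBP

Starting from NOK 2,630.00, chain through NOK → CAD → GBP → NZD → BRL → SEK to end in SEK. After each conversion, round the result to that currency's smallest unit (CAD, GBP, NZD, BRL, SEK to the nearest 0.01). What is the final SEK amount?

SEK 2,185.14

NOK 2,630.00 ÷ 9.0501 = CAD 290.60
CAD 290.60 × 0.63128 = GBP 183.45
GBP 183.45 × 2.2261 = NZD 408.38
NZD 408.38 × 2.8084 = BRL 1,146.89
BRL 1,146.89 ÷ 0.52486 = SEK 2,185.14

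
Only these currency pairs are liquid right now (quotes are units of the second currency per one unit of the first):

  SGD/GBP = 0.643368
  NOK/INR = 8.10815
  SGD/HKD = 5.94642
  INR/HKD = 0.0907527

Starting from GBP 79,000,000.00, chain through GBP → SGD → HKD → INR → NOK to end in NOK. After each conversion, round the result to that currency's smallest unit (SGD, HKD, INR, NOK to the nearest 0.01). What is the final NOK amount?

GBP 79,000,000.00 ÷ 0.643368 = SGD 122,791,310.73
SGD 122,791,310.73 × 5.94642 = HKD 730,168,705.95
HKD 730,168,705.95 ÷ 0.0907527 = INR 8,045,696,777.62
INR 8,045,696,777.62 ÷ 8.10815 = NOK 992,297,475.70

NOK 992,297,475.70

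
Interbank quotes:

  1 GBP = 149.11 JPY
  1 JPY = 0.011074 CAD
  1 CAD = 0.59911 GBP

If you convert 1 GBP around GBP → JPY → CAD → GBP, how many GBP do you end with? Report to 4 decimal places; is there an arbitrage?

Around GBP → JPY → CAD → GBP: 1 × 149.11 × 0.011074 × 0.59911 = 0.989277
Product < 1; profitable direction is GBP → CAD → JPY → GBP.

0.9893 (arbitrage exists)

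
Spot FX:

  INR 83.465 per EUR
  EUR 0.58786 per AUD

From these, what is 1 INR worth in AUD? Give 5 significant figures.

1 INR ÷ 83.465 = 0.0119811 EUR
0.0119811 EUR ÷ 0.58786 = 0.0203808 AUD

INR/AUD = 0.020381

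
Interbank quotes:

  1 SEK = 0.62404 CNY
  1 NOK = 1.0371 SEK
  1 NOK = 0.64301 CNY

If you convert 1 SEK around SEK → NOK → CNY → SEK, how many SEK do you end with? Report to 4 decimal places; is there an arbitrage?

Around SEK → NOK → CNY → SEK: 1 ÷ 1.0371 × 0.64301 ÷ 0.62404 = 0.993538
Product < 1; profitable direction is SEK → CNY → NOK → SEK.

0.9935 (arbitrage exists)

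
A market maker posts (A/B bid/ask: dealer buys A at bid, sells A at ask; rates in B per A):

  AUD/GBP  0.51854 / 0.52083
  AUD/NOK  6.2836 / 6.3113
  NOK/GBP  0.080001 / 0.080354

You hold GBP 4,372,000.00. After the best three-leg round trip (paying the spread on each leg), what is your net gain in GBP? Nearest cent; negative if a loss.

Best loop GBP → NOK → AUD → GBP:
GBP 4,372,000.00 ÷ 0.080354 (buy NOK at ask) = NOK 54,409,239.12
NOK 54,409,239.12 ÷ 6.3113 (buy AUD at ask) = AUD 8,620,924.23
AUD 8,620,924.23 × 0.51854 (sell AUD at bid) = GBP 4,470,294.05

Net profit: GBP 98,294.05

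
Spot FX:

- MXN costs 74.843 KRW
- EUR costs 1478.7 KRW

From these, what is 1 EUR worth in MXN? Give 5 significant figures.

EUR/MXN = 19.757

1 EUR × 1478.7 = 1478.7 KRW
1478.7 KRW ÷ 74.843 = 19.7574 MXN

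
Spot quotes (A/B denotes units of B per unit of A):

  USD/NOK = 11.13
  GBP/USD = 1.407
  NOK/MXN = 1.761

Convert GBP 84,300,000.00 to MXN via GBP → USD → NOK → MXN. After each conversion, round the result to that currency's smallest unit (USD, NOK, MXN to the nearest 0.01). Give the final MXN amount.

GBP 84,300,000.00 × 1.407 = USD 118,610,100.00
USD 118,610,100.00 × 11.13 = NOK 1,320,130,413.00
NOK 1,320,130,413.00 × 1.761 = MXN 2,324,749,657.29

MXN 2,324,749,657.29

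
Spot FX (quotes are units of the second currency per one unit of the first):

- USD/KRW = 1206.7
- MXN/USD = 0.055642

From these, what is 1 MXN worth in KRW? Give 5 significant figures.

MXN/KRW = 67.143

1 MXN × 0.055642 = 0.055642 USD
0.055642 USD × 1206.7 = 67.1432 KRW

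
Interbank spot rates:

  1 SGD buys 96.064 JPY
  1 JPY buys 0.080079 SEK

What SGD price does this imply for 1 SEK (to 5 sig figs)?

1 SEK ÷ 0.080079 = 12.4877 JPY
12.4877 JPY ÷ 96.064 = 0.129993 SGD

SEK/SGD = 0.12999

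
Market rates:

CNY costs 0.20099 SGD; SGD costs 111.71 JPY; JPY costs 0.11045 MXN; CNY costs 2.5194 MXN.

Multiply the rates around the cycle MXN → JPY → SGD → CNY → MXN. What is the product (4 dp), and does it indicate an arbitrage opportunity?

1.0159 (arbitrage exists)

Around MXN → JPY → SGD → CNY → MXN: 1 ÷ 0.11045 ÷ 111.71 ÷ 0.20099 × 2.5194 = 1.015933
Product > 1; profitable direction is MXN → JPY → SGD → CNY → MXN.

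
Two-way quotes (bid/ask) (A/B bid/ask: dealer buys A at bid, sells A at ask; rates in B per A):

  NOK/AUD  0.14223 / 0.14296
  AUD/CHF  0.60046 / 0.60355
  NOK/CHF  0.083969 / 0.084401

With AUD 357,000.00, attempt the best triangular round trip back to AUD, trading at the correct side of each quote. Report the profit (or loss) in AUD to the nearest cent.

Best loop AUD → CHF → NOK → AUD:
AUD 357,000.00 × 0.60046 (sell AUD at bid) = CHF 214,364.22
CHF 214,364.22 ÷ 0.084401 (buy NOK at ask) = NOK 2,539,830.33
NOK 2,539,830.33 × 0.14223 (sell NOK at bid) = AUD 361,240.07

Net profit: AUD 4,240.07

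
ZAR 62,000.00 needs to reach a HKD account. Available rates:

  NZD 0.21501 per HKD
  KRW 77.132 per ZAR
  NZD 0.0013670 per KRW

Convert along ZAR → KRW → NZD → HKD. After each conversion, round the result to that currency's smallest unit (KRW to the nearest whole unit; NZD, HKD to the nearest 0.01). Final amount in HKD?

ZAR 62,000.00 × 77.132 = KRW 4,782,184
KRW 4,782,184 × 0.0013670 = NZD 6,537.25
NZD 6,537.25 ÷ 0.21501 = HKD 30,404.40

HKD 30,404.40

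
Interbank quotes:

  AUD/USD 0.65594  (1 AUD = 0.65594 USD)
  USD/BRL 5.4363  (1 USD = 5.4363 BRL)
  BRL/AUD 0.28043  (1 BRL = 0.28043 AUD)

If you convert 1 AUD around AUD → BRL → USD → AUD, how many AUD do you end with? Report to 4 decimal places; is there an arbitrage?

Around AUD → BRL → USD → AUD: 1 ÷ 0.28043 ÷ 5.4363 ÷ 0.65594 = 1.000018
Product ≈ 1 (deviation 0.002%, within rounding noise).

1.0000 (no arbitrage)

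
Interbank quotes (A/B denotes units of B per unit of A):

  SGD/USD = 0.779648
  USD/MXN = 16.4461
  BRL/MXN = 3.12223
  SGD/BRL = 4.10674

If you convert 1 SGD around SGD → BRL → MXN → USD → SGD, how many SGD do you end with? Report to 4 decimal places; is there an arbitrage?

Around SGD → BRL → MXN → USD → SGD: 1 × 4.10674 × 3.12223 ÷ 16.4461 ÷ 0.779648 = 1.000001
Product ≈ 1 (deviation 0.000%, within rounding noise).

1.0000 (no arbitrage)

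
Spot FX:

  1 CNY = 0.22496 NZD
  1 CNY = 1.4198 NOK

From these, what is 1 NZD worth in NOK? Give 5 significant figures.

1 NZD ÷ 0.22496 = 4.44523 CNY
4.44523 CNY × 1.4198 = 6.31134 NOK

NZD/NOK = 6.3113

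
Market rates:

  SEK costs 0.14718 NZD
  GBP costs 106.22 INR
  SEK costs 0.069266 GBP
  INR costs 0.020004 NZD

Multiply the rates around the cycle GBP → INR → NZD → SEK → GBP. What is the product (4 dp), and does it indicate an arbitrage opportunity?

Around GBP → INR → NZD → SEK → GBP: 1 × 106.22 × 0.020004 ÷ 0.14718 × 0.069266 = 0.999987
Product ≈ 1 (deviation 0.001%, within rounding noise).

1.0000 (no arbitrage)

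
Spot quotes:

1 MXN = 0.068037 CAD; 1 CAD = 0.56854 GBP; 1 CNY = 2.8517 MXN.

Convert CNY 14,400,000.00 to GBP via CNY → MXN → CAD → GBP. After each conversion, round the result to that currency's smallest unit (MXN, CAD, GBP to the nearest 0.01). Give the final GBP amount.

GBP 1,588,446.20

CNY 14,400,000.00 × 2.8517 = MXN 41,064,480.00
MXN 41,064,480.00 × 0.068037 = CAD 2,793,904.03
CAD 2,793,904.03 × 0.56854 = GBP 1,588,446.20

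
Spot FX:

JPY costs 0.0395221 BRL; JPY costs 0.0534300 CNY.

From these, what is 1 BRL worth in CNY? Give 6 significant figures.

BRL/CNY = 1.35190

1 BRL ÷ 0.0395221 = 25.3023 JPY
25.3023 JPY × 0.0534300 = 1.3519 CNY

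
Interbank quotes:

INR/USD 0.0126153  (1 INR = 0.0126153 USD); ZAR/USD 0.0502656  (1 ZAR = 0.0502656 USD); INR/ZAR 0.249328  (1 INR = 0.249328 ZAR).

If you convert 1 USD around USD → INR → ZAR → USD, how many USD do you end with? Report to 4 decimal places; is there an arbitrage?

Around USD → INR → ZAR → USD: 1 ÷ 0.0126153 × 0.249328 × 0.0502656 = 0.993446
Product < 1; profitable direction is USD → ZAR → INR → USD.

0.9934 (arbitrage exists)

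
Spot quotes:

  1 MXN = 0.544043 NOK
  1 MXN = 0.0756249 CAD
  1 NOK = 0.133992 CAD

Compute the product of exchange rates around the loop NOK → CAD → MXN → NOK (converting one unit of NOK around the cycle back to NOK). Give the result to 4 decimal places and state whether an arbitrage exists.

Around NOK → CAD → MXN → NOK: 1 × 0.133992 ÷ 0.0756249 × 0.544043 = 0.963934
Product < 1; profitable direction is NOK → MXN → CAD → NOK.

0.9639 (arbitrage exists)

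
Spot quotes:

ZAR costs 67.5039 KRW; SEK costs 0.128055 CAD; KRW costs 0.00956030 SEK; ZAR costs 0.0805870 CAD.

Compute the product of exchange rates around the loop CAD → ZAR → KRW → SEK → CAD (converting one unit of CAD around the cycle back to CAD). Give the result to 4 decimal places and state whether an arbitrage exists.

Around CAD → ZAR → KRW → SEK → CAD: 1 ÷ 0.0805870 × 67.5039 × 0.00956030 × 0.128055 = 1.025491
Product > 1; profitable direction is CAD → ZAR → KRW → SEK → CAD.

1.0255 (arbitrage exists)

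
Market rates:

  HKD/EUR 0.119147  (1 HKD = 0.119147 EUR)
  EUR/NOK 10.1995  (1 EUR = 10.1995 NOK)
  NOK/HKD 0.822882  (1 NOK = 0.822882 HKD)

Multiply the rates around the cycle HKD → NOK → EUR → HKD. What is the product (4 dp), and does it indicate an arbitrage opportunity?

1.0000 (no arbitrage)

Around HKD → NOK → EUR → HKD: 1 ÷ 0.822882 ÷ 10.1995 ÷ 0.119147 = 1.000001
Product ≈ 1 (deviation 0.000%, within rounding noise).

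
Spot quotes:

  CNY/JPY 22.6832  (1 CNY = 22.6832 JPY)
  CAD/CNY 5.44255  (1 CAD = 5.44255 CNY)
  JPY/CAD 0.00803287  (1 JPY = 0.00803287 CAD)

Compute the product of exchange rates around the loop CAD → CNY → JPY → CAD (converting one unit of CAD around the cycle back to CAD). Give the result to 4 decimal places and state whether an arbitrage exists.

Around CAD → CNY → JPY → CAD: 1 × 5.44255 × 22.6832 × 0.00803287 = 0.991694
Product < 1; profitable direction is CAD → JPY → CNY → CAD.

0.9917 (arbitrage exists)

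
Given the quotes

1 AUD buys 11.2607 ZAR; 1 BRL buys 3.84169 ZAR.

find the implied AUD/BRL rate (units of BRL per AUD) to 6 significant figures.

AUD/BRL = 2.93118

1 AUD × 11.2607 = 11.2607 ZAR
11.2607 ZAR ÷ 3.84169 = 2.93118 BRL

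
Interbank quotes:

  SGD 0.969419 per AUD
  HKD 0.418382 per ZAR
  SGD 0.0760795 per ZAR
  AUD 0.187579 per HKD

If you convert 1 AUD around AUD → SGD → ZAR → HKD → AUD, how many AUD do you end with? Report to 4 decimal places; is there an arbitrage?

Around AUD → SGD → ZAR → HKD → AUD: 1 × 0.969419 ÷ 0.0760795 × 0.418382 × 0.187579 = 1.000002
Product ≈ 1 (deviation 0.000%, within rounding noise).

1.0000 (no arbitrage)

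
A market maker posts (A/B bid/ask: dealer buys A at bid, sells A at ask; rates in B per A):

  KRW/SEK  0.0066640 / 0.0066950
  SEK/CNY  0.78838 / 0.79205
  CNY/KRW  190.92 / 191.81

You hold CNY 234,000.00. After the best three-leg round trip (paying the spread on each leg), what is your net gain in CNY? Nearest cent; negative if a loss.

Best loop CNY → KRW → SEK → CNY:
CNY 234,000.00 × 190.92 (sell CNY at bid) = KRW 44,675,280
KRW 44,675,280 × 0.0066640 (sell KRW at bid) = SEK 297,716.07
SEK 297,716.07 × 0.78838 (sell SEK at bid) = CNY 234,713.39

Net profit: CNY 713.39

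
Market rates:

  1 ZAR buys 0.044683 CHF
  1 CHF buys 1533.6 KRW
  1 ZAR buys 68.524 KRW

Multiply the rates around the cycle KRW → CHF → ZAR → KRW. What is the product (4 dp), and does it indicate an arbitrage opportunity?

1.0000 (no arbitrage)

Around KRW → CHF → ZAR → KRW: 1 ÷ 1533.6 ÷ 0.044683 × 68.524 = 0.999973
Product ≈ 1 (deviation 0.003%, within rounding noise).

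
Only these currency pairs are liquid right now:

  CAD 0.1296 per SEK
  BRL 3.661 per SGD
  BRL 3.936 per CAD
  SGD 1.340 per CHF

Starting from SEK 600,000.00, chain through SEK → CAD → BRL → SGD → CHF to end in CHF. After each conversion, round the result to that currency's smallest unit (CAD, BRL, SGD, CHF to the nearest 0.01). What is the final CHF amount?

CHF 62,388.83

SEK 600,000.00 × 0.1296 = CAD 77,760.00
CAD 77,760.00 × 3.936 = BRL 306,063.36
BRL 306,063.36 ÷ 3.661 = SGD 83,601.03
SGD 83,601.03 ÷ 1.340 = CHF 62,388.83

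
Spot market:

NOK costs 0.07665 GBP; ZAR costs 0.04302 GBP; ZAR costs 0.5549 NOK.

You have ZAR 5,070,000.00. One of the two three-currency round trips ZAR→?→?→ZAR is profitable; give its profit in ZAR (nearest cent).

Profit: ZAR 58,040.91

Profitable loop is ZAR → GBP → NOK → ZAR:
ZAR 5,070,000.00 × 0.04302 = GBP 218,111.40
GBP 218,111.40 ÷ 0.07665 = NOK 2,845,549.90
NOK 2,845,549.90 ÷ 0.5549 = ZAR 5,128,040.91
Profit = ZAR 5,128,040.91 − ZAR 5,070,000.00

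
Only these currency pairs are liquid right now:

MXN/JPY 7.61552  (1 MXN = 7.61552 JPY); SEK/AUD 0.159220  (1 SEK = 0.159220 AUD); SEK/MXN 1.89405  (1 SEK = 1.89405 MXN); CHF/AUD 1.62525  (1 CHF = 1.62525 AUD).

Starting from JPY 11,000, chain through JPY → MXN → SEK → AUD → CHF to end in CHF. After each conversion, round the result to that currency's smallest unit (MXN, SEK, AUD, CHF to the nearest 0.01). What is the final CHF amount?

CHF 74.71

JPY 11,000 ÷ 7.61552 = MXN 1,444.42
MXN 1,444.42 ÷ 1.89405 = SEK 762.61
SEK 762.61 × 0.159220 = AUD 121.42
AUD 121.42 ÷ 1.62525 = CHF 74.71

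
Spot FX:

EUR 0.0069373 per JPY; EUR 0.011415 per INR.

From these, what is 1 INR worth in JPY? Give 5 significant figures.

1 INR × 0.011415 = 0.011415 EUR
0.011415 EUR ÷ 0.0069373 = 1.64545 JPY

INR/JPY = 1.6455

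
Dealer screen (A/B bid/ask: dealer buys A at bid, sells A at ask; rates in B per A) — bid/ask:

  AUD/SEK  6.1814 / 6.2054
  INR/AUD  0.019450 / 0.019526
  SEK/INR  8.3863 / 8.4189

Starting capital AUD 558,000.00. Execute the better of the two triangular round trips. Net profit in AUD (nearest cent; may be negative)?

Net profit: AUD 4,614.66

Best loop AUD → SEK → INR → AUD:
AUD 558,000.00 × 6.1814 (sell AUD at bid) = SEK 3,449,221.20
SEK 3,449,221.20 × 8.3863 (sell SEK at bid) = INR 28,926,203.75
INR 28,926,203.75 × 0.019450 (sell INR at bid) = AUD 562,614.66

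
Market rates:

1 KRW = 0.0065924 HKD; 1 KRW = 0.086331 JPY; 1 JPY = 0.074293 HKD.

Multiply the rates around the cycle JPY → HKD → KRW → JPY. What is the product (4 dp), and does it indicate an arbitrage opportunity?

Around JPY → HKD → KRW → JPY: 1 × 0.074293 ÷ 0.0065924 × 0.086331 = 0.972907
Product < 1; profitable direction is JPY → KRW → HKD → JPY.

0.9729 (arbitrage exists)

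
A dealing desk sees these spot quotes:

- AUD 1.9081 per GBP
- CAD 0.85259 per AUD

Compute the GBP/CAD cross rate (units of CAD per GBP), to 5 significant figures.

GBP/CAD = 1.6268

1 GBP × 1.9081 = 1.9081 AUD
1.9081 AUD × 0.85259 = 1.62683 CAD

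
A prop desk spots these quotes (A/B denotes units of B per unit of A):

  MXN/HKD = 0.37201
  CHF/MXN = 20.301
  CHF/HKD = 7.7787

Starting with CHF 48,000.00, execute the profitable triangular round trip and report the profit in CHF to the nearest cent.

Profit: CHF 1,439.74

Profitable loop is CHF → HKD → MXN → CHF:
CHF 48,000.00 × 7.7787 = HKD 373,377.60
HKD 373,377.60 ÷ 0.37201 = MXN 1,003,676.25
MXN 1,003,676.25 ÷ 20.301 = CHF 49,439.74
Profit = CHF 49,439.74 − CHF 48,000.00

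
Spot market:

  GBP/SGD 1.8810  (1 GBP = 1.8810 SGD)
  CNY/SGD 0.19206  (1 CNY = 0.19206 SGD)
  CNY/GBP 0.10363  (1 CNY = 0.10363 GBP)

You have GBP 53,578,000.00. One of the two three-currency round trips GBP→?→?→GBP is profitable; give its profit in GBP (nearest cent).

Profitable loop is GBP → SGD → CNY → GBP:
GBP 53,578,000.00 × 1.8810 = SGD 100,780,218.00
SGD 100,780,218.00 ÷ 0.19206 = CNY 524,732,989.69
CNY 524,732,989.69 × 0.10363 = GBP 54,378,079.72
Profit = GBP 54,378,079.72 − GBP 53,578,000.00

Profit: GBP 800,079.72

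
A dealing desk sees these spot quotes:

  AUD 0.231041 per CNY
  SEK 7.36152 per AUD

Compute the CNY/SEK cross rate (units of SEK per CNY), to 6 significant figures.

1 CNY × 0.231041 = 0.231041 AUD
0.231041 AUD × 7.36152 = 1.70081 SEK

CNY/SEK = 1.70081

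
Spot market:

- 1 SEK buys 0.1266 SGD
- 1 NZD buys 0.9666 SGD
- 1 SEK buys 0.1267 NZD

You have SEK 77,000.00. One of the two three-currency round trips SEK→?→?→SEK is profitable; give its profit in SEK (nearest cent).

Profitable loop is SEK → SGD → NZD → SEK:
SEK 77,000.00 × 0.1266 = SGD 9,748.20
SGD 9,748.20 ÷ 0.9666 = NZD 10,085.04
NZD 10,085.04 ÷ 0.1267 = SEK 79,597.79
Profit = SEK 79,597.79 − SEK 77,000.00

Profit: SEK 2,597.79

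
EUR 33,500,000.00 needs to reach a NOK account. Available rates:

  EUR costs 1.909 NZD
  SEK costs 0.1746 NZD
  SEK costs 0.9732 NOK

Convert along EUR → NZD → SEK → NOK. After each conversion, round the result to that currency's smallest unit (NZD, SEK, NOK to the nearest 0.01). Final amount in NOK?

NOK 356,458,189.00

EUR 33,500,000.00 × 1.909 = NZD 63,951,500.00
NZD 63,951,500.00 ÷ 0.1746 = SEK 366,274,341.35
SEK 366,274,341.35 × 0.9732 = NOK 356,458,189.00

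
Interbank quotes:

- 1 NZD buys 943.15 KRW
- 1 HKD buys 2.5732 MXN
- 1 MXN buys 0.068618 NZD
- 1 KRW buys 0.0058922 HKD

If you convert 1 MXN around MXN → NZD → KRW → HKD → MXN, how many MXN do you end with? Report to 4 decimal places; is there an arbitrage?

Around MXN → NZD → KRW → HKD → MXN: 1 × 0.068618 × 943.15 × 0.0058922 × 2.5732 = 0.981228
Product < 1; profitable direction is MXN → HKD → KRW → NZD → MXN.

0.9812 (arbitrage exists)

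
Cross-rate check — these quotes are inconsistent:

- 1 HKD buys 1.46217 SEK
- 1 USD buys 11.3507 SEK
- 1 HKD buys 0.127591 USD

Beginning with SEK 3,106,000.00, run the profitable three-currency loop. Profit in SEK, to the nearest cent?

Profitable loop is SEK → USD → HKD → SEK:
SEK 3,106,000.00 ÷ 11.3507 = USD 273,639.51
USD 273,639.51 ÷ 0.127591 = HKD 2,144,661.55
HKD 2,144,661.55 × 1.46217 = SEK 3,135,859.77
Profit = SEK 3,135,859.77 − SEK 3,106,000.00

Profit: SEK 29,859.77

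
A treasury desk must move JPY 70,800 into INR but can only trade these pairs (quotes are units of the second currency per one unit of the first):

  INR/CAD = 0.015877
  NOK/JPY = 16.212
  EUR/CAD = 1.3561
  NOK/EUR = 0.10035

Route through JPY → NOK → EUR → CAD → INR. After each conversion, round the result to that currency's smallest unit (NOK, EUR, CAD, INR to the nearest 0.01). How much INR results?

JPY 70,800 ÷ 16.212 = NOK 4,367.14
NOK 4,367.14 × 0.10035 = EUR 438.24
EUR 438.24 × 1.3561 = CAD 594.30
CAD 594.30 ÷ 0.015877 = INR 37,431.50

INR 37,431.50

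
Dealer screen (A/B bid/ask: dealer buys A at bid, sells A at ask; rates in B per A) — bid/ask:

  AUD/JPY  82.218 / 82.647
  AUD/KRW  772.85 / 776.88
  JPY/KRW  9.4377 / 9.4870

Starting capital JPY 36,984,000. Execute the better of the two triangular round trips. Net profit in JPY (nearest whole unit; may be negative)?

Best loop JPY → KRW → AUD → JPY:
JPY 36,984,000 × 9.4377 (sell JPY at bid) = KRW 349,043,897
KRW 349,043,897 ÷ 776.88 (buy AUD at ask) = AUD 449,289.33
AUD 449,289.33 × 82.218 (sell AUD at bid) = JPY 36,939,670

Net result: JPY -44,330 (no profitable arbitrage after spreads)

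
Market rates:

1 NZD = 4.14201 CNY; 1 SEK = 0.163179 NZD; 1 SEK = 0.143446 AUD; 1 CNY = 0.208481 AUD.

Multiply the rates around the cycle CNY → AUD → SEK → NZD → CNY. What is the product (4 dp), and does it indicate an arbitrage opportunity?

0.9823 (arbitrage exists)

Around CNY → AUD → SEK → NZD → CNY: 1 × 0.208481 ÷ 0.143446 × 0.163179 × 4.14201 = 0.982321
Product < 1; profitable direction is CNY → NZD → SEK → AUD → CNY.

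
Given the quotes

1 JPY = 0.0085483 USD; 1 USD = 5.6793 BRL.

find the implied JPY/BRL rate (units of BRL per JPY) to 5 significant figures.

JPY/BRL = 0.048548

1 JPY × 0.0085483 = 0.0085483 USD
0.0085483 USD × 5.6793 = 0.0485484 BRL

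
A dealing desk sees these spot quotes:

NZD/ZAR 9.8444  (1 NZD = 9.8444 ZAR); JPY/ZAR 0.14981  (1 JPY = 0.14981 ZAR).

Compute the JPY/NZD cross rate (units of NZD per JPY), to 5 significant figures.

1 JPY × 0.14981 = 0.14981 ZAR
0.14981 ZAR ÷ 9.8444 = 0.0152178 NZD

JPY/NZD = 0.015218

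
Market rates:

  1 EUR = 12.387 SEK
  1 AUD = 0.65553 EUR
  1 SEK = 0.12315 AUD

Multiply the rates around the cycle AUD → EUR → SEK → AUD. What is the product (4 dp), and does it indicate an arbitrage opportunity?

Around AUD → EUR → SEK → AUD: 1 × 0.65553 × 12.387 × 0.12315 = 0.999984
Product ≈ 1 (deviation 0.002%, within rounding noise).

1.0000 (no arbitrage)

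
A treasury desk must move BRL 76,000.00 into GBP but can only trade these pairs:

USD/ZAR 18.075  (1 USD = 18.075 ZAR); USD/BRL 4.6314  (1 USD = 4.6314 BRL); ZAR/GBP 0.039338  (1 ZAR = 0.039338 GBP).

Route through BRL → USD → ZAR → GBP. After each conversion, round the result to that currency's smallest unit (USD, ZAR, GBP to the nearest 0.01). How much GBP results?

GBP 11,667.87

BRL 76,000.00 ÷ 4.6314 = USD 16,409.72
USD 16,409.72 × 18.075 = ZAR 296,605.69
ZAR 296,605.69 × 0.039338 = GBP 11,667.87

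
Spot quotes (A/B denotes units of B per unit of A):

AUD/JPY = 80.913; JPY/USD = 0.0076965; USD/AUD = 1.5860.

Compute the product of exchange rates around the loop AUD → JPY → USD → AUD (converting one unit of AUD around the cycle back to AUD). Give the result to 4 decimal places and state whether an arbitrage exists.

0.9877 (arbitrage exists)

Around AUD → JPY → USD → AUD: 1 × 80.913 × 0.0076965 × 1.5860 = 0.987677
Product < 1; profitable direction is AUD → USD → JPY → AUD.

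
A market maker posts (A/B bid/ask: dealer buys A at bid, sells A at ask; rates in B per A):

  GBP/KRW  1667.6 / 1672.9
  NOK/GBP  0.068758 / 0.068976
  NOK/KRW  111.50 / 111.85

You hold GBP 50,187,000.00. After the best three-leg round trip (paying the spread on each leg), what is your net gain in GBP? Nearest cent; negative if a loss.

Best loop GBP → KRW → NOK → GBP:
GBP 50,187,000.00 × 1667.6 (sell GBP at bid) = KRW 83,691,841,200
KRW 83,691,841,200 ÷ 111.85 (buy NOK at ask) = NOK 748,250,703.62
NOK 748,250,703.62 × 0.068758 (sell NOK at bid) = GBP 51,448,221.88

Net profit: GBP 1,261,221.88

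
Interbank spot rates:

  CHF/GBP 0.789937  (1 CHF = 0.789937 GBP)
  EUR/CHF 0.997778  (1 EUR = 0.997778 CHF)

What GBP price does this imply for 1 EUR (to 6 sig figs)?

EUR/GBP = 0.788182

1 EUR × 0.997778 = 0.997778 CHF
0.997778 CHF × 0.789937 = 0.788182 GBP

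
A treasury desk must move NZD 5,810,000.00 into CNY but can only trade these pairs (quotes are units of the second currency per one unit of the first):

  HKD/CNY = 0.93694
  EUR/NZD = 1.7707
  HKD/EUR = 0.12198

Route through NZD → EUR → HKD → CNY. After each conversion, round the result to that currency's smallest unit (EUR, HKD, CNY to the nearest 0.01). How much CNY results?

NZD 5,810,000.00 ÷ 1.7707 = EUR 3,281,188.23
EUR 3,281,188.23 ÷ 0.12198 = HKD 26,899,395.23
HKD 26,899,395.23 × 0.93694 = CNY 25,203,119.37

CNY 25,203,119.37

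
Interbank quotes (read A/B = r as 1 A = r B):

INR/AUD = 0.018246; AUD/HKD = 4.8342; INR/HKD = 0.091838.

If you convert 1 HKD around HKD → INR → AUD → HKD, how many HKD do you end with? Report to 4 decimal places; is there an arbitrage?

0.9604 (arbitrage exists)

Around HKD → INR → AUD → HKD: 1 ÷ 0.091838 × 0.018246 × 4.8342 = 0.960439
Product < 1; profitable direction is HKD → AUD → INR → HKD.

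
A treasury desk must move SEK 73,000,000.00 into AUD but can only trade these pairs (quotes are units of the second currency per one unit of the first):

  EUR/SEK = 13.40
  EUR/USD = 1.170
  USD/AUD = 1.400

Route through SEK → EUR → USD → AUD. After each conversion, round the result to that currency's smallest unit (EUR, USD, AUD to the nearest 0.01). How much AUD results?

SEK 73,000,000.00 ÷ 13.40 = EUR 5,447,761.19
EUR 5,447,761.19 × 1.170 = USD 6,373,880.59
USD 6,373,880.59 × 1.400 = AUD 8,923,432.83

AUD 8,923,432.83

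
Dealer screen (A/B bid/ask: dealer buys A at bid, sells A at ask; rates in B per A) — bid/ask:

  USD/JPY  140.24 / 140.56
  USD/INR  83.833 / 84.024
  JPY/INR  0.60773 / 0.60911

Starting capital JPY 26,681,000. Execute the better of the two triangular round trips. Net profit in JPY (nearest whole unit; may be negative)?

Net profit: JPY 382,336

Best loop JPY → INR → USD → JPY:
JPY 26,681,000 × 0.60773 (sell JPY at bid) = INR 16,214,844.13
INR 16,214,844.13 ÷ 84.024 (buy USD at ask) = USD 192,978.72
USD 192,978.72 × 140.24 (sell USD at bid) = JPY 27,063,336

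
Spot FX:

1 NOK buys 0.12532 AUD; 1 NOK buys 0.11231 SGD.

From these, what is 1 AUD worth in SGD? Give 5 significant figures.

1 AUD ÷ 0.12532 = 7.97957 NOK
7.97957 NOK × 0.11231 = 0.896186 SGD

AUD/SGD = 0.89619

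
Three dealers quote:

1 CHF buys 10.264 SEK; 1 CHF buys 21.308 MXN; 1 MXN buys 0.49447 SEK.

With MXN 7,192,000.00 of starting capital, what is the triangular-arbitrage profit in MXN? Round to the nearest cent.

Profit: MXN 190,707.65

Profitable loop is MXN → SEK → CHF → MXN:
MXN 7,192,000.00 × 0.49447 = SEK 3,556,228.24
SEK 3,556,228.24 ÷ 10.264 = CHF 346,475.86
CHF 346,475.86 × 21.308 = MXN 7,382,707.65
Profit = MXN 7,382,707.65 − MXN 7,192,000.00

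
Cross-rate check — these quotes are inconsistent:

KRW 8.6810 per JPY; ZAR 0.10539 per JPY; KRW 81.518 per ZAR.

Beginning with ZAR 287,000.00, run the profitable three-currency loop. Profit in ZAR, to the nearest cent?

Profit: ZAR 3,000.49

Profitable loop is ZAR → JPY → KRW → ZAR:
ZAR 287,000.00 ÷ 0.10539 = JPY 2,723,219
JPY 2,723,219 × 8.6810 = KRW 23,640,260
KRW 23,640,260 ÷ 81.518 = ZAR 290,000.49
Profit = ZAR 290,000.49 − ZAR 287,000.00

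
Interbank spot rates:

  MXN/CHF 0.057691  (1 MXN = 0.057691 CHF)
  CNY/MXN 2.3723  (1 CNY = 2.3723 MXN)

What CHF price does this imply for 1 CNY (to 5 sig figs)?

1 CNY × 2.3723 = 2.3723 MXN
2.3723 MXN × 0.057691 = 0.13686 CHF

CNY/CHF = 0.13686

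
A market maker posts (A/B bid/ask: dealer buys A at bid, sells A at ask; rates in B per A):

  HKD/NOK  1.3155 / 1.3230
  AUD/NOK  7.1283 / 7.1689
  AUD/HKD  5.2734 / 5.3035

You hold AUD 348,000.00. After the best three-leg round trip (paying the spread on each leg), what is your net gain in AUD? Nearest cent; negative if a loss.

Best loop AUD → NOK → HKD → AUD:
AUD 348,000.00 × 7.1283 (sell AUD at bid) = NOK 2,480,648.40
NOK 2,480,648.40 ÷ 1.3230 (buy HKD at ask) = HKD 1,875,017.69
HKD 1,875,017.69 ÷ 5.3035 (buy AUD at ask) = AUD 353,543.45

Net profit: AUD 5,543.45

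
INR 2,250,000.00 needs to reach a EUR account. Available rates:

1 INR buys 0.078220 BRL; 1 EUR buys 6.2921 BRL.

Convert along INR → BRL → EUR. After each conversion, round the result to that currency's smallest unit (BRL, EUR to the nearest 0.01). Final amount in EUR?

EUR 27,970.79

INR 2,250,000.00 × 0.078220 = BRL 175,995.00
BRL 175,995.00 ÷ 6.2921 = EUR 27,970.79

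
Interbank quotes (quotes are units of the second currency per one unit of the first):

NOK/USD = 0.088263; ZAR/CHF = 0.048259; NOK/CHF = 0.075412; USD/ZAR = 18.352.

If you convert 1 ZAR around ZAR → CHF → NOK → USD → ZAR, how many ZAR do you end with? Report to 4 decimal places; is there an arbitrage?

Around ZAR → CHF → NOK → USD → ZAR: 1 × 0.048259 ÷ 0.075412 × 0.088263 × 18.352 = 1.036573
Product > 1; profitable direction is ZAR → CHF → NOK → USD → ZAR.

1.0366 (arbitrage exists)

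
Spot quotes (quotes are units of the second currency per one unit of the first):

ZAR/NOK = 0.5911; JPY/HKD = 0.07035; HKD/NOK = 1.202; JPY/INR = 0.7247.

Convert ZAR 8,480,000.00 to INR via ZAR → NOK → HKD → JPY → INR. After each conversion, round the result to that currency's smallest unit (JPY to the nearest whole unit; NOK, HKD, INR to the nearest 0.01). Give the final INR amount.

ZAR 8,480,000.00 × 0.5911 = NOK 5,012,528.00
NOK 5,012,528.00 ÷ 1.202 = HKD 4,170,156.41
HKD 4,170,156.41 ÷ 0.07035 = JPY 59,277,277
JPY 59,277,277 × 0.7247 = INR 42,958,242.64

INR 42,958,242.64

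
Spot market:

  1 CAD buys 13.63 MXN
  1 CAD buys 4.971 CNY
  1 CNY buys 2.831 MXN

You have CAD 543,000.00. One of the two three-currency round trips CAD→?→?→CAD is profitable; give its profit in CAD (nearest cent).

Profit: CAD 17,644.55

Profitable loop is CAD → CNY → MXN → CAD:
CAD 543,000.00 × 4.971 = CNY 2,699,253.00
CNY 2,699,253.00 × 2.831 = MXN 7,641,585.24
MXN 7,641,585.24 ÷ 13.63 = CAD 560,644.55
Profit = CAD 560,644.55 − CAD 543,000.00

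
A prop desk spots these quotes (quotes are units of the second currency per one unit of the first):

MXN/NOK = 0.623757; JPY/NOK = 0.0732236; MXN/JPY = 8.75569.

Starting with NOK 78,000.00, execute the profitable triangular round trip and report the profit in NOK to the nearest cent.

Profit: NOK 2,171.61

Profitable loop is NOK → MXN → JPY → NOK:
NOK 78,000.00 ÷ 0.623757 = MXN 125,048.70
MXN 125,048.70 × 8.75569 = JPY 1,094,888
JPY 1,094,888 × 0.0732236 = NOK 80,171.61
Profit = NOK 80,171.61 − NOK 78,000.00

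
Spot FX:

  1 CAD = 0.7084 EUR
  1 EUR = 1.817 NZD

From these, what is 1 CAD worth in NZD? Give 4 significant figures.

CAD/NZD = 1.287

1 CAD × 0.7084 = 0.7084 EUR
0.7084 EUR × 1.817 = 1.28716 NZD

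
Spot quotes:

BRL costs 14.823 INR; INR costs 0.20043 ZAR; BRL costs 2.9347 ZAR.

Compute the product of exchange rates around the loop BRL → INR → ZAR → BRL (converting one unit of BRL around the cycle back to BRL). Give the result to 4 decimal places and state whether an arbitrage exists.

Around BRL → INR → ZAR → BRL: 1 × 14.823 × 0.20043 ÷ 2.9347 = 1.012360
Product > 1; profitable direction is BRL → INR → ZAR → BRL.

1.0124 (arbitrage exists)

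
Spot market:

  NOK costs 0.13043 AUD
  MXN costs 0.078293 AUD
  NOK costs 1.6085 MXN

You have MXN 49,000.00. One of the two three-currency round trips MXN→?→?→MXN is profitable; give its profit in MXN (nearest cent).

Profit: MXN 1,749.24

Profitable loop is MXN → NOK → AUD → MXN:
MXN 49,000.00 ÷ 1.6085 = NOK 30,463.16
NOK 30,463.16 × 0.13043 = AUD 3,973.31
AUD 3,973.31 ÷ 0.078293 = MXN 50,749.24
Profit = MXN 50,749.24 − MXN 49,000.00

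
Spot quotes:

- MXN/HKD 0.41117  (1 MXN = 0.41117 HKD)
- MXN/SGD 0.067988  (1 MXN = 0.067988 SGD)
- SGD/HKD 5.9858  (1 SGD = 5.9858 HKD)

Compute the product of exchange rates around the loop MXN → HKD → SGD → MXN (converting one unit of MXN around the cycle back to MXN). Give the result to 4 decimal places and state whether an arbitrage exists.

Around MXN → HKD → SGD → MXN: 1 × 0.41117 ÷ 5.9858 ÷ 0.067988 = 1.010339
Product > 1; profitable direction is MXN → HKD → SGD → MXN.

1.0103 (arbitrage exists)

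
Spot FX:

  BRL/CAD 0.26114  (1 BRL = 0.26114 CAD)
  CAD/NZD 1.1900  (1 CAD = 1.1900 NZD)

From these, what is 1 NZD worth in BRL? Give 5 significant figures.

NZD/BRL = 3.2180

1 NZD ÷ 1.1900 = 0.840336 CAD
0.840336 CAD ÷ 0.26114 = 3.21795 BRL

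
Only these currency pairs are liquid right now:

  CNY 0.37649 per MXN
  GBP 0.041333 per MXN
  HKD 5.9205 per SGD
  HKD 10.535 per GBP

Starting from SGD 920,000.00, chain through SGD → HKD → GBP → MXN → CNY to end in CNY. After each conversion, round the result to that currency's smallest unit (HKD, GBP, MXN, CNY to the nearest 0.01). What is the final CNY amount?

CNY 4,709,428.27

SGD 920,000.00 × 5.9205 = HKD 5,446,860.00
HKD 5,446,860.00 ÷ 10.535 = GBP 517,025.15
GBP 517,025.15 ÷ 0.041333 = MXN 12,508,773.86
MXN 12,508,773.86 × 0.37649 = CNY 4,709,428.27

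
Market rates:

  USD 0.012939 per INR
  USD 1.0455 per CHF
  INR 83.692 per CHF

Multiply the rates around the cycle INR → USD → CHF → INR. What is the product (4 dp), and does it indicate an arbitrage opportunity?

Around INR → USD → CHF → INR: 1 × 0.012939 ÷ 1.0455 × 83.692 = 1.035764
Product > 1; profitable direction is INR → USD → CHF → INR.

1.0358 (arbitrage exists)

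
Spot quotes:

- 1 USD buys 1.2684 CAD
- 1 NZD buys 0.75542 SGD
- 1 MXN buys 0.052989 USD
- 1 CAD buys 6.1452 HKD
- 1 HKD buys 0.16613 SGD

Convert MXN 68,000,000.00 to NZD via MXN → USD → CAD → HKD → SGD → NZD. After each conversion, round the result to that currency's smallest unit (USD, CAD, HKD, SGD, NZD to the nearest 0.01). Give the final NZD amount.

MXN 68,000,000.00 × 0.052989 = USD 3,603,252.00
USD 3,603,252.00 × 1.2684 = CAD 4,570,364.84
CAD 4,570,364.84 × 6.1452 = HKD 28,085,806.01
HKD 28,085,806.01 × 0.16613 = SGD 4,665,894.95
SGD 4,665,894.95 ÷ 0.75542 = NZD 6,176,557.35

NZD 6,176,557.35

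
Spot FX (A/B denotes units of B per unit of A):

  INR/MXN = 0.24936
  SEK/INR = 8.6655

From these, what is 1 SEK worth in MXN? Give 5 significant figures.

SEK/MXN = 2.1608

1 SEK × 8.6655 = 8.6655 INR
8.6655 INR × 0.24936 = 2.16083 MXN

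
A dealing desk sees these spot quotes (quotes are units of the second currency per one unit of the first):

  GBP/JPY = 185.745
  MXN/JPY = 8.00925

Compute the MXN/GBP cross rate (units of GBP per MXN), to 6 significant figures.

MXN/GBP = 0.0431196

1 MXN × 8.00925 = 8.00925 JPY
8.00925 JPY ÷ 185.745 = 0.0431196 GBP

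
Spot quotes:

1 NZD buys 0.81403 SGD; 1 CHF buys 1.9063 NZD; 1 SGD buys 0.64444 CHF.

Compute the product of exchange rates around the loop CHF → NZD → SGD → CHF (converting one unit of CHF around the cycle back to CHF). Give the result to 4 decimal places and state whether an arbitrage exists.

Around CHF → NZD → SGD → CHF: 1 × 1.9063 × 0.81403 × 0.64444 = 1.000033
Product ≈ 1 (deviation 0.003%, within rounding noise).

1.0000 (no arbitrage)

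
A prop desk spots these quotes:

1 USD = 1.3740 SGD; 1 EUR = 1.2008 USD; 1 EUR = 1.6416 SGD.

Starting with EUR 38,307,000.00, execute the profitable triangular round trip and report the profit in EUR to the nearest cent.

Profitable loop is EUR → USD → SGD → EUR:
EUR 38,307,000.00 × 1.2008 = USD 45,999,045.60
USD 45,999,045.60 × 1.3740 = SGD 63,202,688.65
SGD 63,202,688.65 ÷ 1.6416 = EUR 38,500,663.17
Profit = EUR 38,500,663.17 − EUR 38,307,000.00

Profit: EUR 193,663.17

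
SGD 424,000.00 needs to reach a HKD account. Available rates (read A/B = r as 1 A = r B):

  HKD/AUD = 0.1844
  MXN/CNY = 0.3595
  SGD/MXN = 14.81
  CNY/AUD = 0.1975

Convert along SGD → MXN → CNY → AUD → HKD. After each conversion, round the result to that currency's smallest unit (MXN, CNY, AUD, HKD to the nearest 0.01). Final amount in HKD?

SGD 424,000.00 × 14.81 = MXN 6,279,440.00
MXN 6,279,440.00 × 0.3595 = CNY 2,257,458.68
CNY 2,257,458.68 × 0.1975 = AUD 445,848.09
AUD 445,848.09 ÷ 0.1844 = HKD 2,417,831.29

HKD 2,417,831.29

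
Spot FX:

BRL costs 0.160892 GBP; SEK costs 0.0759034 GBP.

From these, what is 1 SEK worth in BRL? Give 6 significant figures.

SEK/BRL = 0.471766

1 SEK × 0.0759034 = 0.0759034 GBP
0.0759034 GBP ÷ 0.160892 = 0.471766 BRL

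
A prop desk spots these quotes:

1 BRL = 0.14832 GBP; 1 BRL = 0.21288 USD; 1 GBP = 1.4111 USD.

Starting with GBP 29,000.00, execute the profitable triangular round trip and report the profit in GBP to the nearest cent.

Profit: GBP 496.83

Profitable loop is GBP → BRL → USD → GBP:
GBP 29,000.00 ÷ 0.14832 = BRL 195,523.19
BRL 195,523.19 × 0.21288 = USD 41,622.98
USD 41,622.98 ÷ 1.4111 = GBP 29,496.83
Profit = GBP 29,496.83 − GBP 29,000.00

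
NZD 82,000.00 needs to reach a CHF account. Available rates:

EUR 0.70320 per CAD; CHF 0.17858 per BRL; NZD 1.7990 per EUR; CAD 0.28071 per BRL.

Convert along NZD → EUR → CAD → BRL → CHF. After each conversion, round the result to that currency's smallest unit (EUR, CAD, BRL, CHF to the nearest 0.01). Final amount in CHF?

NZD 82,000.00 ÷ 1.7990 = EUR 45,580.88
EUR 45,580.88 ÷ 0.70320 = CAD 64,819.23
CAD 64,819.23 ÷ 0.28071 = BRL 230,911.72
BRL 230,911.72 × 0.17858 = CHF 41,236.21

CHF 41,236.21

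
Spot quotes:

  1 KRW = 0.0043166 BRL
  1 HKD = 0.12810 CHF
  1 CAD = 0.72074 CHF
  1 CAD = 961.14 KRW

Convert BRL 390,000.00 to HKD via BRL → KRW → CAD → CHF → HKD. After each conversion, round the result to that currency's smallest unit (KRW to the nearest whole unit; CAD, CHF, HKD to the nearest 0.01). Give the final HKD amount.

BRL 390,000.00 ÷ 0.0043166 = KRW 90,348,886
KRW 90,348,886 ÷ 961.14 = CAD 94,001.80
CAD 94,001.80 × 0.72074 = CHF 67,750.86
CHF 67,750.86 ÷ 0.12810 = HKD 528,890.40

HKD 528,890.40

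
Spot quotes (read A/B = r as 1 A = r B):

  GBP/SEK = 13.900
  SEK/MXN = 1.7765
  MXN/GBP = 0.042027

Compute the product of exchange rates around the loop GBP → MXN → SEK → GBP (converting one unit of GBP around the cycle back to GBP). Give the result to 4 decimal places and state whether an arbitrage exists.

0.9636 (arbitrage exists)

Around GBP → MXN → SEK → GBP: 1 ÷ 0.042027 ÷ 1.7765 ÷ 13.900 = 0.963588
Product < 1; profitable direction is GBP → SEK → MXN → GBP.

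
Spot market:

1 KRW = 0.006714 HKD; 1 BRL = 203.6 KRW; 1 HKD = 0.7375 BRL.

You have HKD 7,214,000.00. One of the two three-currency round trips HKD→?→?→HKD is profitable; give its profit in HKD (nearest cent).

Profit: HKD 58,726.79

Profitable loop is HKD → BRL → KRW → HKD:
HKD 7,214,000.00 × 0.7375 = BRL 5,320,325.00
BRL 5,320,325.00 × 203.6 = KRW 1,083,218,170
KRW 1,083,218,170 × 0.006714 = HKD 7,272,726.79
Profit = HKD 7,272,726.79 − HKD 7,214,000.00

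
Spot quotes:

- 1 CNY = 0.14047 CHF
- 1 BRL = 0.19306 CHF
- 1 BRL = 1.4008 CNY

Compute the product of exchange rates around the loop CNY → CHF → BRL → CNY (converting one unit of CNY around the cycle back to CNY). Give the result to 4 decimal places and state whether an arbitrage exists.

Around CNY → CHF → BRL → CNY: 1 × 0.14047 ÷ 0.19306 × 1.4008 = 1.019219
Product > 1; profitable direction is CNY → CHF → BRL → CNY.

1.0192 (arbitrage exists)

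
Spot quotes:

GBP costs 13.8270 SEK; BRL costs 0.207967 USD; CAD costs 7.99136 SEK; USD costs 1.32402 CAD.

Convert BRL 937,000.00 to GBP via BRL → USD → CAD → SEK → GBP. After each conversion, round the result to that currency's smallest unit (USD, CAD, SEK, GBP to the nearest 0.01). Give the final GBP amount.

GBP 149,114.99

BRL 937,000.00 × 0.207967 = USD 194,865.08
USD 194,865.08 × 1.32402 = CAD 258,005.26
CAD 258,005.26 × 7.99136 = SEK 2,061,812.91
SEK 2,061,812.91 ÷ 13.8270 = GBP 149,114.99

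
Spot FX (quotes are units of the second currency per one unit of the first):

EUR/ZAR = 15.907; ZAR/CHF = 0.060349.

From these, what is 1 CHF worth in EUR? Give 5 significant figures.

1 CHF ÷ 0.060349 = 16.5703 ZAR
16.5703 ZAR ÷ 15.907 = 1.0417 EUR

CHF/EUR = 1.0417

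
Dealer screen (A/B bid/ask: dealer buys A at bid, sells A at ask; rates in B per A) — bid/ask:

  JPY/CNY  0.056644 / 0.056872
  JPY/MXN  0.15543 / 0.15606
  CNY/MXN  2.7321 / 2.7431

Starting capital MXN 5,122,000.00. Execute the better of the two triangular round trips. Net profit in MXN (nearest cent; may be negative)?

Net result: MXN -18,897.64 (no profitable arbitrage after spreads)

Best loop MXN → CNY → JPY → MXN:
MXN 5,122,000.00 ÷ 2.7431 (buy CNY at ask) = CNY 1,867,230.51
CNY 1,867,230.51 ÷ 0.056872 (buy JPY at ask) = JPY 32,832,158
JPY 32,832,158 × 0.15543 (sell JPY at bid) = MXN 5,103,102.36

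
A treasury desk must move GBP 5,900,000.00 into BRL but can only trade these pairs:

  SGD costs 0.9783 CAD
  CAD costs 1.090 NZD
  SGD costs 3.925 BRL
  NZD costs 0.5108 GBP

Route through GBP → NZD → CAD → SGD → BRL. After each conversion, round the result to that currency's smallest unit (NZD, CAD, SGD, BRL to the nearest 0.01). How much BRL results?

GBP 5,900,000.00 ÷ 0.5108 = NZD 11,550,509.01
NZD 11,550,509.01 ÷ 1.090 = CAD 10,596,797.26
CAD 10,596,797.26 ÷ 0.9783 = SGD 10,831,848.37
SGD 10,831,848.37 × 3.925 = BRL 42,515,004.85

BRL 42,515,004.85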